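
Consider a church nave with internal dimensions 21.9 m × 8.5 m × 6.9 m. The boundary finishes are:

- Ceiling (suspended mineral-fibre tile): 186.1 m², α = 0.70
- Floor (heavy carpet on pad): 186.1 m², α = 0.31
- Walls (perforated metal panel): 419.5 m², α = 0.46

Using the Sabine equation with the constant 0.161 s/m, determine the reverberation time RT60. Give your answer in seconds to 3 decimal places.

A = Σ Sᵢαᵢ = 186.1×0.70 + 186.1×0.31 + 419.5×0.46 = 380.931 sabins.
Room volume: 1284.435 m³.
T = 0.161 V/A = 0.161·1284.435/380.931 = 0.543 s.

0.543 sec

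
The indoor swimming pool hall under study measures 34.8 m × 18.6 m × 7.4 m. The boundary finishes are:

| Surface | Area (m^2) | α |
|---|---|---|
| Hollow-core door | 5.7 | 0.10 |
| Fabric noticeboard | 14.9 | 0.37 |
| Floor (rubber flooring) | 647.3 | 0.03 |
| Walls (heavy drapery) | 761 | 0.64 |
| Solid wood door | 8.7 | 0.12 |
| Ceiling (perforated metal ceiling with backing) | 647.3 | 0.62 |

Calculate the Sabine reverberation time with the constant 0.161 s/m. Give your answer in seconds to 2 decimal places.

0.84 s

Equivalent absorption area: A = 5.7×0.10 + 14.9×0.37 + 647.3×0.03 + 761×0.64 + 8.7×0.12 + 647.3×0.62 = 914.912 m^2.
V = 34.8·18.6·7.4 = 4789.872 m³.
Sabine: RT60 = 0.161 × 4789.872 / 914.912 = 0.84 s.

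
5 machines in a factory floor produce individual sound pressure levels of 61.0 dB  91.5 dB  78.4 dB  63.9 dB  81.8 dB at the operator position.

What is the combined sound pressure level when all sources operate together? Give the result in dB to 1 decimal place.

Sum in the linear (power) domain: Σ 10^(Lᵢ/10) = 10^(61.0/10) + 10^(91.5/10) + 10^(78.4/10) + 10^(63.9/10) + 10^(81.8/10) = 1.637e+09.
Back to dB: 10·log₁₀ Σ = 92.1 dB.

92.1 dB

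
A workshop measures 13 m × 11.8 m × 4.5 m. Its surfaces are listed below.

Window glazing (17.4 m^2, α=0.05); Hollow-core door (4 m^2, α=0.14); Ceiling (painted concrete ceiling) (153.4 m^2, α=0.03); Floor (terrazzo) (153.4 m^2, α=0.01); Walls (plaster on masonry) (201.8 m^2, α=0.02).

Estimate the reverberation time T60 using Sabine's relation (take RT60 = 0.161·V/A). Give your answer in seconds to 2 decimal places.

Equivalent absorption area: A = 17.4·0.05 + 4·0.14 + 153.4·0.03 + 153.4·0.01 + 201.8·0.02 = 11.602 m^2.
Room volume: 690.3 m³.
Sabine: RT60 = 0.161 × 690.3 / 11.602 = 9.58 s.

9.58 s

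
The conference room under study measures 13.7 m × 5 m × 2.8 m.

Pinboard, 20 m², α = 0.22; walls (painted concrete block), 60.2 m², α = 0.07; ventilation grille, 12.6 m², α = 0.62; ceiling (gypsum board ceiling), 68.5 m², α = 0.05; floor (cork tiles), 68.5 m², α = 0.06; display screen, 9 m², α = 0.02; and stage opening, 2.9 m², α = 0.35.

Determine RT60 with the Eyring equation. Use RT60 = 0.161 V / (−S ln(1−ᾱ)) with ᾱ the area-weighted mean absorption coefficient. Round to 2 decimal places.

S = Σ Sᵢ = 241.7 m².
Σ(Sᵢαᵢ) = 20·0.22 + 60.2·0.07 + 12.6·0.62 + 68.5·0.05 + 68.5·0.06 + 9·0.02 + 2.9·0.35 = 25.156.
Mean coefficient ᾱ = A/S = 0.1041.
Eyring denominator: −S ln(1−ᾱ) = 26.569.
V = 13.7 × 5 × 2.8 = 191.8 m³.
RT60 = 0.161 × 191.8 / 26.569 = 1.16 s.

1.16 sec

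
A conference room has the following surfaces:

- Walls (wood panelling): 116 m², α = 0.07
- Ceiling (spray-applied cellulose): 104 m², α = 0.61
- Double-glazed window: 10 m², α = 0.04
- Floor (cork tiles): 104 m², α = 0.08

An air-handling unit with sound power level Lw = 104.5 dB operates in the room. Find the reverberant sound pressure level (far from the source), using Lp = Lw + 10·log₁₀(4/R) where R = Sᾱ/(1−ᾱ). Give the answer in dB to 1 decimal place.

90.3 dB

Σ(Sᵢαᵢ) = 116×0.07 + 104×0.61 + 10×0.04 + 104×0.08 = 80.280; total area S = 334.0 m².
ᾱ = 80.280/334.0 = 0.2404; R = Sᾱ/(1−ᾱ) = 80.280/(1−0.2404) = 105.687 m².
Lp = Lw + 10 log₁₀(4/R) = 104.5 -14.22 = 90.3 dB.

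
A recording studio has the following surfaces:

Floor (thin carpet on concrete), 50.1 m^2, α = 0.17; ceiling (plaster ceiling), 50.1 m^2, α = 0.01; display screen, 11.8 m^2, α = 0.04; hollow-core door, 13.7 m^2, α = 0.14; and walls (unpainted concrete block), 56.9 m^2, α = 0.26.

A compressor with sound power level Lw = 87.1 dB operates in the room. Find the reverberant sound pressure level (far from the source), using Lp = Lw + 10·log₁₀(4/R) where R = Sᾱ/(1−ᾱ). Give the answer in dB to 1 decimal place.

A = 26.202 sabins; S = 182.6 m^2.
ᾱ = 26.202/182.6 = 0.1435; R = Sᾱ/(1−ᾱ) = 26.202/(1−0.1435) = 30.592 m^2.
Lp = 87.1 + 10·log₁₀(4/30.592) = 87.1 + (-8.84) = 78.3 dB.

78.3 dB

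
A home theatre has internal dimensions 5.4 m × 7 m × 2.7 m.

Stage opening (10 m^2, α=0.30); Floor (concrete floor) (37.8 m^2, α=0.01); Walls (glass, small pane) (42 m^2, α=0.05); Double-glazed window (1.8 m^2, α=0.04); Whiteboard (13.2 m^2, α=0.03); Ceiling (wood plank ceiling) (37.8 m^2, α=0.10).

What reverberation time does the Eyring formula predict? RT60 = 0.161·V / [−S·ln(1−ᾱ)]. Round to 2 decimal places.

1.63 sec

Total surface area S = 10 + 37.8 + 42 + 1.8 + 13.2 + 37.8 = 142.6 m^2.
Σ(Sᵢαᵢ) = 10×0.30 + 37.8×0.01 + 42×0.05 + 1.8×0.04 + 13.2×0.03 + 37.8×0.10 = 9.726.
Mean coefficient ᾱ = A/S = 0.0682.
Eyring denominator: −S ln(1−ᾱ) = 10.073.
V = 5.4 × 7 × 2.7 = 102.06 m³.
RT60 = 0.161 × 102.06 / 10.073 = 1.63 s.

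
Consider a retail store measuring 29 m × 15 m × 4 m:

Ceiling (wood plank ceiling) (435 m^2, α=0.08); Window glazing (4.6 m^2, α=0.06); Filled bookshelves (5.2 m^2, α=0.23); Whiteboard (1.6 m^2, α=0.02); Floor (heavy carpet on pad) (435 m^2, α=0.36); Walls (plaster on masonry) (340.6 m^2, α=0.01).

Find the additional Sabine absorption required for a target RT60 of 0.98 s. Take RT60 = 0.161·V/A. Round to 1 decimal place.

Summing Sᵢαᵢ: 34.800 + 0.276 + 1.196 + 0.032 + 156.600 + 3.406 → A₁ = 196.310 sabins.
For T = 0.98 s, need A₂ = 0.161·V/T = 0.161·1740/0.98 = 285.857 sabins.
Additional absorption ΔA = 285.857 − 196.310 = 89.5 sabins.

89.5 sabins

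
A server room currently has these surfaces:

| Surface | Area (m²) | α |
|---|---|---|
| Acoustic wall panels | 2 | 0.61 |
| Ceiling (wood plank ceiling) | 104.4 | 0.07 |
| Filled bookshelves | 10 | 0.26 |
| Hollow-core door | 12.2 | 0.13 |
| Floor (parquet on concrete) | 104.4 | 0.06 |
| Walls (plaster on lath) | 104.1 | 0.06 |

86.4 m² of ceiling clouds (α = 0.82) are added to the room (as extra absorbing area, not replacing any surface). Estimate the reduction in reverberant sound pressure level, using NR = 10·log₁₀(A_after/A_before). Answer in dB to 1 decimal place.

5.8 dB

A_before = Σ Sᵢαᵢ = 2·0.61 + 104.4·0.07 + 10·0.26 + 12.2·0.13 + 104.4·0.06 + 104.1·0.06 = 25.224 sabins.
Treatment contributes 86.4·0.82 = 70.848 sabins.
A_after = 25.224 + 70.848 = 96.072 sabins.
Reduction = 10 log₁₀(A_after/A_before) = 10 log₁₀(3.8088) = 5.8 dB.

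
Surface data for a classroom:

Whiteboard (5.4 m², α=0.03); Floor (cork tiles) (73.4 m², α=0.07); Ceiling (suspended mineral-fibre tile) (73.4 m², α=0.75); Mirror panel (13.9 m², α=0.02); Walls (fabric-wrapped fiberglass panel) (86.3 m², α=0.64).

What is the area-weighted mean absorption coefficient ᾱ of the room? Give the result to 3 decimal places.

0.459

Total surface area S = 252.4 m².
Σ(Sᵢαᵢ) = 5.4×0.03 + 73.4×0.07 + 73.4×0.75 + 13.9×0.02 + 86.3×0.64 = 115.860.
ᾱ = A/S = 0.459.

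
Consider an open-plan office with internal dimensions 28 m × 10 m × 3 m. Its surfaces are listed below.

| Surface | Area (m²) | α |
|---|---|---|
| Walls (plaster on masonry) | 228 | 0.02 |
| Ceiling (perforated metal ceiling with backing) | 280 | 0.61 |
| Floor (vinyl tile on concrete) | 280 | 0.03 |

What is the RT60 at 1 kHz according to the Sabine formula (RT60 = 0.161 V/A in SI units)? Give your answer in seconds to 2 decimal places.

Total absorption A = 228*0.02 + 280*0.61 + 280*0.03
  = 4.560 + 170.800 + 8.400 = 183.760 m² sabins.
Volume V = 28 × 10 × 3 = 840 m³.
Sabine: RT60 = 0.161 × 840 / 183.760 = 0.74 s.

0.74 seconds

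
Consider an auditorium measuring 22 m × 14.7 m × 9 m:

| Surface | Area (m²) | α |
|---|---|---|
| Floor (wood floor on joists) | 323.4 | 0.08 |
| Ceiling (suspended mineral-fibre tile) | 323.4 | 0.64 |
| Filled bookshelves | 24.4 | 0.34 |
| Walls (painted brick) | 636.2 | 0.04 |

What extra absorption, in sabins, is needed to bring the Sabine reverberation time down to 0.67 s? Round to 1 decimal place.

432.8 sabins

Equivalent absorption area: A₁ = 323.4×0.08 + 323.4×0.64 + 24.4×0.34 + 636.2×0.04 = 266.592 m².
V = 2910.6 m³. Required absorption A₂ = 0.161 × 2910.6 / 0.67 = 699.413 sabins.
Shortfall: 699.413 − 266.592 = 432.8 sabins.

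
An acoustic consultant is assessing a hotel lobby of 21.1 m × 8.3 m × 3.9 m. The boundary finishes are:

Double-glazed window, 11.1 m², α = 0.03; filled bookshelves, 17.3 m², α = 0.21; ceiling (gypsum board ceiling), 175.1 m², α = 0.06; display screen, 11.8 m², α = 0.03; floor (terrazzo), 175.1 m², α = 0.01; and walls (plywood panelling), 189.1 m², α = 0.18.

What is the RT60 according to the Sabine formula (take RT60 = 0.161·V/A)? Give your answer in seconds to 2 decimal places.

2.17 s

Total absorption A = 11.1·0.03 + 17.3·0.21 + 175.1·0.06 + 11.8·0.03 + 175.1·0.01 + 189.1·0.18
  = 0.333 + 3.633 + 10.506 + 0.354 + 1.751 + 34.038 = 50.615 m² sabins.
Room volume: 683.007 m³.
Sabine: RT60 = 0.161 × 683.007 / 50.615 = 2.17 s.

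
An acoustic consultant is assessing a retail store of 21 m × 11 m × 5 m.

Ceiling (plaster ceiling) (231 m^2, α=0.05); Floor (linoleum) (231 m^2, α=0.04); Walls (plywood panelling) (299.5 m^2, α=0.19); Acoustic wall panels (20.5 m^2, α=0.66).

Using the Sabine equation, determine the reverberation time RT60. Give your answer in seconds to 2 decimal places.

2.04 seconds

Summing Sᵢαᵢ: 11.550 + 9.240 + 56.905 + 13.530 → A = 91.225 sabins.
Room volume: 1155 m³.
Sabine: RT60 = 0.161 × 1155 / 91.225 = 2.04 s.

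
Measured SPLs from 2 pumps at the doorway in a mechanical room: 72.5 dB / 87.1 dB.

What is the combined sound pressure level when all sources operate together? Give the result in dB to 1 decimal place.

Converting to relative power and adding: 10^(72.5/10) + 10^(87.1/10) = 5.306e+08.
Back to dB: 10·log₁₀ Σ = 87.2 dB.

87.2 dB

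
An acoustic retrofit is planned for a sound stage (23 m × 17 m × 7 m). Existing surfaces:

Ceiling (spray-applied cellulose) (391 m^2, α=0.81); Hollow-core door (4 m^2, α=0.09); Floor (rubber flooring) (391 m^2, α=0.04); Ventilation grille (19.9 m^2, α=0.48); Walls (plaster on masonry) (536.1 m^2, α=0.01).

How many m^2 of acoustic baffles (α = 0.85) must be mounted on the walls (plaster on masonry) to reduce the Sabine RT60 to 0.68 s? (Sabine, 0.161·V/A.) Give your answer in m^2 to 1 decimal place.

A₁ = Σ Sᵢαᵢ = 391*0.81 + 4*0.09 + 391*0.04 + 19.9*0.48 + 536.1*0.01 = 347.623 sabins.
Required A₂ = 0.161·2737/0.68 = 648.025 sabins.
ΔA needed = 648.025 − 347.623 = 300.402 sabins.
Each m^2 of panel replacing the walls (plaster on masonry) adds (0.85 − 0.01) = 0.84 sabins.
Panel area = 300.402 / 0.84 = 357.6 m^2.

357.6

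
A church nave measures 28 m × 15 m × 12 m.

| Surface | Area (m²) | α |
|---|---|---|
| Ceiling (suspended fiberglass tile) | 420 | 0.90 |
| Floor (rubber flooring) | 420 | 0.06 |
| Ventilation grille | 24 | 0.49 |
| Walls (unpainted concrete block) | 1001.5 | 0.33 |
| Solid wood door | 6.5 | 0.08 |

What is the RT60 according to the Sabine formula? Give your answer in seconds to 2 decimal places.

Summing Sᵢαᵢ: 378.000 + 25.200 + 11.760 + 330.495 + 0.520 → A = 745.975 sabins.
V = 28·15·12 = 5040 m³.
T = 0.161 V/A = 0.161·5040/745.975 = 1.09 s.

1.09 sec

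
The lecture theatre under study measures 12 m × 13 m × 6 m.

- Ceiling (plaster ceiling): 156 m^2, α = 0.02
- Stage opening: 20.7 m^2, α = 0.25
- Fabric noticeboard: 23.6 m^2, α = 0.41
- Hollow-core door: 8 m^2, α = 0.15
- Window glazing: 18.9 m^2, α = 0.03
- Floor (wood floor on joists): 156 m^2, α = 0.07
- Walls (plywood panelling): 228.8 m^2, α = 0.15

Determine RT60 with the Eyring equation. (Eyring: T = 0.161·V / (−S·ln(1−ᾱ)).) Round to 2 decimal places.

Total surface area S = 156 + 20.7 + 23.6 + 8 + 18.9 + 156 + 228.8 = 612.0 m^2.
Absorption A = 156·0.02 + 20.7·0.25 + 23.6·0.41 + 8·0.15 + 18.9·0.03 + 156·0.07 + 228.8·0.15 = 64.978 sabins.
ᾱ = 64.978 / 612.0 = 0.1062.
Eyring denominator: −S ln(1−ᾱ) = 68.711.
V = 12 × 13 × 6 = 936 m³.
RT60 = 0.161 × 936 / 68.711 = 2.19 s.

2.19 s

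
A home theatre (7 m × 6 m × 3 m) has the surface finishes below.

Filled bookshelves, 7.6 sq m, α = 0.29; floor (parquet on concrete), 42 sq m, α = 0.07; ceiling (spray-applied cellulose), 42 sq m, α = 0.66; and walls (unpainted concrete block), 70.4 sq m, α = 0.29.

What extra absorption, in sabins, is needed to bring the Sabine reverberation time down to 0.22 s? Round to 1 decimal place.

Equivalent absorption area: A₁ = 7.6*0.29 + 42*0.07 + 42*0.66 + 70.4*0.29 = 53.280 sq m.
Target A₂ = 0.161·126/0.22 = 92.209 sabins (V = 126 m³).
Additional absorption ΔA = 92.209 − 53.280 = 38.9 sabins.

38.9 sabins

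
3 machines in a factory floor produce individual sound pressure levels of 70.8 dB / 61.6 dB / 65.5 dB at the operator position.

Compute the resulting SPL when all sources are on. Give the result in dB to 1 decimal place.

72.3 dB

Sum in the linear (power) domain: Σ 10^(Lᵢ/10) = 10^(70.8/10) + 10^(61.6/10) + 10^(65.5/10) = 1.702e+07.
L_total = 10·log₁₀(1.702e+07) = 72.3 dB.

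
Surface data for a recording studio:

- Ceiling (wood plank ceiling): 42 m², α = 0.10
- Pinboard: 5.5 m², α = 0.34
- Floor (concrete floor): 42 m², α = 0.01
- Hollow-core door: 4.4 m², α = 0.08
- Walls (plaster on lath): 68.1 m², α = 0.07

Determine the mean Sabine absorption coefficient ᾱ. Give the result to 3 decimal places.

0.072

S = Σ Sᵢ = 42 + 5.5 + 42 + 4.4 + 68.1 = 162.0 m².
Σ(Sᵢαᵢ) = 42*0.10 + 5.5*0.34 + 42*0.01 + 4.4*0.08 + 68.1*0.07 = 11.609.
ᾱ = 11.609 / 162.0 = 0.072.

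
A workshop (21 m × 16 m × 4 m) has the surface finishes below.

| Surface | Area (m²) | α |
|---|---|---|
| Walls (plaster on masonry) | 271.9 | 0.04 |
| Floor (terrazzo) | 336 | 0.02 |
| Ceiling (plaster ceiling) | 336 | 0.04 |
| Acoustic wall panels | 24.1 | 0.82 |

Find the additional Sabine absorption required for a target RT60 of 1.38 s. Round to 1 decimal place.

Summing Sᵢαᵢ: 10.876 + 6.720 + 13.440 + 19.762 → A₁ = 50.798 sabins.
Target A₂ = 0.161·1344/1.38 = 156.800 sabins (V = 1344 m³).
Additional absorption ΔA = 156.800 − 50.798 = 106.0 sabins.

106.0 sabins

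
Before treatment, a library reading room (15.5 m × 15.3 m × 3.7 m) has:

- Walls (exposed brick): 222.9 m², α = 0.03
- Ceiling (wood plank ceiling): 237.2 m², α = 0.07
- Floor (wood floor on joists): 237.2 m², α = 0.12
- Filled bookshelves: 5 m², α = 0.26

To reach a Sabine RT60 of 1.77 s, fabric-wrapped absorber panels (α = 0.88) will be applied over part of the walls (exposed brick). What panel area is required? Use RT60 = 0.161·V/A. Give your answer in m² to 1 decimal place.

31.5

Summing Sᵢαᵢ: 6.687 + 16.604 + 28.464 + 1.300 → A₁ = 53.055 sabins.
Required A₂ = 0.161·877.455/1.77 = 79.814 sabins.
ΔA needed = 79.814 − 53.055 = 26.759 sabins.
Net gain per m²: Δα = 0.88 − 0.03 = 0.85.
Panel area = 26.759 / 0.85 = 31.5 m².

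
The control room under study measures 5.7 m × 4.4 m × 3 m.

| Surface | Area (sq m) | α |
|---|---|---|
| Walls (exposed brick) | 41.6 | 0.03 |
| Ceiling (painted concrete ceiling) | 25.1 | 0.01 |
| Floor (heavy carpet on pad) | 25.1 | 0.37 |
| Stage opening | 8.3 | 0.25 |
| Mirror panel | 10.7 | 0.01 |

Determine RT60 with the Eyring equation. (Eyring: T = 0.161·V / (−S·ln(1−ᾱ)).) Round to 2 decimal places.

Total surface area S = 41.6 + 25.1 + 25.1 + 8.3 + 10.7 = 110.8 sq m.
Σ(Sᵢαᵢ) = 41.6×0.03 + 25.1×0.01 + 25.1×0.37 + 8.3×0.25 + 10.7×0.01 = 12.968.
ᾱ = 12.968 / 110.8 = 0.1170.
−S·ln(1−ᾱ) = −110.8 × ln(1 − 0.1170) = 13.787.
V = 5.7 × 4.4 × 3 = 75.24 m³.
RT60 = 0.161 × 75.24 / 13.787 = 0.88 s.

0.88 sec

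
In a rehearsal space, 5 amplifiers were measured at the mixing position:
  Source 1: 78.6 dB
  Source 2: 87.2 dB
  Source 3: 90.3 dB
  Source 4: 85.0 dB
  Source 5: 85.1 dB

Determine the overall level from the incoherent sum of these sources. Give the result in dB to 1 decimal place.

93.6 dB

Sum in the linear (power) domain: Σ 10^(Lᵢ/10) = 10^(78.6/10) + 10^(87.2/10) + 10^(90.3/10) + 10^(85.0/10) + 10^(85.1/10) = 2.309e+09.
Back to dB: 10·log₁₀ Σ = 93.6 dB.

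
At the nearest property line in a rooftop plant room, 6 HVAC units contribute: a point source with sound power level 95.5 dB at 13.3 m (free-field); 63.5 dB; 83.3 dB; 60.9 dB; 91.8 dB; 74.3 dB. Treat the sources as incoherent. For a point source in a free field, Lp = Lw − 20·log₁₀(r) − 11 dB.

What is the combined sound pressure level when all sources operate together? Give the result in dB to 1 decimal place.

92.5 dB

Source at 13.3 m: Lp = 95.5 − 20·log₁₀(13.3) − 11 = 62.0 dB.
Σ 10^(Lᵢ/10) = 1.759e+09.
Back to dB: 10·log₁₀ Σ = 92.5 dB.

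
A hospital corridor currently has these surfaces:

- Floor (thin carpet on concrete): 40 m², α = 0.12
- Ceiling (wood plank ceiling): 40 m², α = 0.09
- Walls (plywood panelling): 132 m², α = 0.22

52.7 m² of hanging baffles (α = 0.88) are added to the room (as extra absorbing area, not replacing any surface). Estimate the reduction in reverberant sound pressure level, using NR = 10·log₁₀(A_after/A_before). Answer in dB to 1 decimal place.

3.5 dB

Summing Sᵢαᵢ: 4.800 + 3.600 + 29.040 → A_before = 37.440 sabins.
Treatment contributes 52.7·0.88 = 46.376 sabins.
A_after = 37.440 + 46.376 = 83.816 sabins.
NR = 10·log₁₀(83.816/37.440) = 3.5 dB.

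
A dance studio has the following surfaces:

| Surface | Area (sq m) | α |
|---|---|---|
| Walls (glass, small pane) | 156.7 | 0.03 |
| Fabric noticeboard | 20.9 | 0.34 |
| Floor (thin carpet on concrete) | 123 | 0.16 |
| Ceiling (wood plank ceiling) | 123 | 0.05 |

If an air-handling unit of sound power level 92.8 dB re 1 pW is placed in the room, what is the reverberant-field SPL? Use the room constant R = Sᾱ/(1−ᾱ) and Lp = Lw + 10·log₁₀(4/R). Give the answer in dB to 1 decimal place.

82.7 dB

A = 37.637 sabins; S = 423.6 sq m.
ᾱ = 37.637/423.6 = 0.0889; R = Sᾱ/(1−ᾱ) = 37.637/(1−0.0889) = 41.309 sq m.
Lp = Lw + 10 log₁₀(4/R) = 92.8 -10.14 = 82.7 dB.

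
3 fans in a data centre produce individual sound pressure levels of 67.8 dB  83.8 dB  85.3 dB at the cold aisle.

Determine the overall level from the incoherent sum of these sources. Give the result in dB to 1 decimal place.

87.7 dB

Sum in the linear (power) domain: Σ 10^(Lᵢ/10) = 10^(67.8/10) + 10^(83.8/10) + 10^(85.3/10) = 5.848e+08.
Back to dB: 10·log₁₀ Σ = 87.7 dB.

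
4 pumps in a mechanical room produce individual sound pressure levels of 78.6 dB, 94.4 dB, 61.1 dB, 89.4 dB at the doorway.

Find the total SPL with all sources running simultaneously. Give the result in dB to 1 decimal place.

95.7 dB

Converting to relative power and adding: 10^(78.6/10) + 10^(94.4/10) + 10^(61.1/10) + 10^(89.4/10) = 3.699e+09.
Back to dB: 10·log₁₀ Σ = 95.7 dB.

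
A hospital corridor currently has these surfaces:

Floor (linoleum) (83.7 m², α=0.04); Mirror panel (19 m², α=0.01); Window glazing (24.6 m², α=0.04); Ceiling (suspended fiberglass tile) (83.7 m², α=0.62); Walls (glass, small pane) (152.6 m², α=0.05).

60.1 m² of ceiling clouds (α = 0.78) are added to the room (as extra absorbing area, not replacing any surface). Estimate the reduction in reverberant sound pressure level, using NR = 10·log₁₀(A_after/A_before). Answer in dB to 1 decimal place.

Summing Sᵢαᵢ: 3.348 + 0.190 + 0.984 + 51.894 + 7.630 → A_before = 64.046 sabins.
Treatment contributes 60.1·0.78 = 46.878 sabins.
A_after = 64.046 + 46.878 = 110.924 sabins.
Reduction = 10 log₁₀(A_after/A_before) = 10 log₁₀(1.7319) = 2.4 dB.

2.4 dB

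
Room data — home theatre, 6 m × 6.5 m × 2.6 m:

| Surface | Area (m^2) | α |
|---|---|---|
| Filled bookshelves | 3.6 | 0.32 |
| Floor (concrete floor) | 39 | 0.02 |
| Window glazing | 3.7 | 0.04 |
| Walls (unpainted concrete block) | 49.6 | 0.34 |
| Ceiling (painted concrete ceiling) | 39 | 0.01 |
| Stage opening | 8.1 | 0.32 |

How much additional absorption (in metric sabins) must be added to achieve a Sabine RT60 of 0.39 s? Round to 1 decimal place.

19.9 sabins

Summing Sᵢαᵢ: 1.152 + 0.780 + 0.148 + 16.864 + 0.390 + 2.592 → A₁ = 21.926 sabins.
V = 101.4 m³. Required absorption A₂ = 0.161 × 101.4 / 0.39 = 41.860 sabins.
ΔA = A₂ − A₁ = 41.860 − 21.926 = 19.9 sabins.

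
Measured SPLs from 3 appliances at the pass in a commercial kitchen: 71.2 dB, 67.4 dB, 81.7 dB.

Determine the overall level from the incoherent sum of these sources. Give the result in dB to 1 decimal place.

82.2 dB

Sum in the linear (power) domain: Σ 10^(Lᵢ/10) = 10^(71.2/10) + 10^(67.4/10) + 10^(81.7/10) = 1.666e+08.
Back to dB: 10·log₁₀ Σ = 82.2 dB.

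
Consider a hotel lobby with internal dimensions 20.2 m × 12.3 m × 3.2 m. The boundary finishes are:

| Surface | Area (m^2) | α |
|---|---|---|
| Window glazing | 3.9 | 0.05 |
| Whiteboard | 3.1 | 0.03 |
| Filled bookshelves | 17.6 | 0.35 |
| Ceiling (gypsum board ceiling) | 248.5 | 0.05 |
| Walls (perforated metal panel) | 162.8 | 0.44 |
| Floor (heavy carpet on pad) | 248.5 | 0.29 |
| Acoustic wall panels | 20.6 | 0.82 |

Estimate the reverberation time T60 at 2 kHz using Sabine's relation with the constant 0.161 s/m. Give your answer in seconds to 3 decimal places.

Equivalent absorption area: A = 3.9*0.05 + 3.1*0.03 + 17.6*0.35 + 248.5*0.05 + 162.8*0.44 + 248.5*0.29 + 20.6*0.82 = 179.462 m^2.
V = 20.2·12.3·3.2 = 795.072 m³.
Sabine: RT60 = 0.161 × 795.072 / 179.462 = 0.713 s.

0.713 s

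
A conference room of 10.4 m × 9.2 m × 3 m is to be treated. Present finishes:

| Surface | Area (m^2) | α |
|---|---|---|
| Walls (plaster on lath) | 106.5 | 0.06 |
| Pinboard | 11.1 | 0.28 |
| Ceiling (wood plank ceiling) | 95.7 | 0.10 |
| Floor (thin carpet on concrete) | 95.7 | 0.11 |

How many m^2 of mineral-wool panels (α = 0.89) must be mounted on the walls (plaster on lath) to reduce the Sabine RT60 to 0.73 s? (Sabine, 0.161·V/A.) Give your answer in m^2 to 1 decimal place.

Equivalent absorption area: A₁ = 106.5·0.06 + 11.1·0.28 + 95.7·0.10 + 95.7·0.11 = 29.595 m^2.
V = 287.04 m³. Target absorption A₂ = 0.161 × 287.04 / 0.73 = 63.306 sabins.
Absorption to add: 63.306 − 29.595 = 33.711 sabins.
Net gain per m^2: Δα = 0.89 − 0.06 = 0.83.
Area = ΔA/Δα = 33.711/0.83 = 40.6 m^2.

40.6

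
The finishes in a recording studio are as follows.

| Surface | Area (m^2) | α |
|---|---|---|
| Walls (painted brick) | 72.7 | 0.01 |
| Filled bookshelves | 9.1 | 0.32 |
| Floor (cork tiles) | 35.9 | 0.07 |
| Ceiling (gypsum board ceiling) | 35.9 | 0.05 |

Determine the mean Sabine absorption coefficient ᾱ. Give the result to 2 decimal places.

0.05

Total surface area S = 153.6 m^2.
Σ(Sᵢαᵢ) = 72.7*0.01 + 9.1*0.32 + 35.9*0.07 + 35.9*0.05 = 7.947.
ᾱ = A/S = 0.05.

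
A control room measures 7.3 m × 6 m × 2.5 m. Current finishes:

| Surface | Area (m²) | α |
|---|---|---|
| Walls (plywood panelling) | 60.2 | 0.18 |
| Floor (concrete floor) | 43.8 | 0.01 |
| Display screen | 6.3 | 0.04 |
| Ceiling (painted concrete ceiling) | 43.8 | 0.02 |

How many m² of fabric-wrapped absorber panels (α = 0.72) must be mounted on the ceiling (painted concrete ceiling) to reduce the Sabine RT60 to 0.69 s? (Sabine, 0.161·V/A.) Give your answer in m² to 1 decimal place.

18.8

Equivalent absorption area: A₁ = 60.2·0.18 + 43.8·0.01 + 6.3·0.04 + 43.8·0.02 = 12.402 m².
V = 109.5 m³. Target absorption A₂ = 0.161 × 109.5 / 0.69 = 25.550 sabins.
ΔA needed = 25.550 − 12.402 = 13.148 sabins.
Net gain per m²: Δα = 0.72 − 0.02 = 0.70.
Panel area = 13.148 / 0.70 = 18.8 m².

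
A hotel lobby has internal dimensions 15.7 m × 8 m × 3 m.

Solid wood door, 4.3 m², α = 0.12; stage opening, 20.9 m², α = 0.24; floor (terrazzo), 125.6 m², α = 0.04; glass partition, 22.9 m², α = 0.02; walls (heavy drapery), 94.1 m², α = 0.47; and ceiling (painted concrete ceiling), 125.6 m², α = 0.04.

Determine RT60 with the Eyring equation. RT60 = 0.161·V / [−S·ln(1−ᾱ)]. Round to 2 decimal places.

0.93 sec

S = Σ Sᵢ = 393.4 m².
Σ(Sᵢαᵢ) = 4.3·0.12 + 20.9·0.24 + 125.6·0.04 + 22.9·0.02 + 94.1·0.47 + 125.6·0.04 = 60.265.
ᾱ = 60.265 / 393.4 = 0.1532.
−S·ln(1−ᾱ) = −393.4 × ln(1 − 0.1532) = 65.419.
V = 15.7 × 8 × 3 = 376.8 m³.
T = 0.161·V/[−S·ln(1−ᾱ)] = 0.161·376.8/65.419 = 0.93 s.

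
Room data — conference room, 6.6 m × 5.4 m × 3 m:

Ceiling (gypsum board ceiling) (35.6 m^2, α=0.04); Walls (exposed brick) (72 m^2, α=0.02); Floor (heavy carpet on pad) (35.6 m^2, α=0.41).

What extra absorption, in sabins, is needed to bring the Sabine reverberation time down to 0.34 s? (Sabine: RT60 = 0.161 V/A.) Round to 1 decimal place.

Equivalent absorption area: A₁ = 35.6×0.04 + 72×0.02 + 35.6×0.41 = 17.460 m^2.
For T = 0.34 s, need A₂ = 0.161·V/T = 0.161·106.92/0.34 = 50.630 sabins.
Shortfall: 50.630 − 17.460 = 33.2 sabins.

33.2 sabins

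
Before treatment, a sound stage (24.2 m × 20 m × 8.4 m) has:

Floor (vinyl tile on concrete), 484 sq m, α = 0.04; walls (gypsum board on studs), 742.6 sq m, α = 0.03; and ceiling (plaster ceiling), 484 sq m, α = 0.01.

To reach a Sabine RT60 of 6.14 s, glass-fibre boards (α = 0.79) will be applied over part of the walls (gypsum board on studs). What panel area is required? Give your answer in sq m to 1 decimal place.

79.1

Equivalent absorption area: A₁ = 484×0.04 + 742.6×0.03 + 484×0.01 = 46.478 sq m.
V = 4065.6 m³. Target absorption A₂ = 0.161 × 4065.6 / 6.14 = 106.606 sabins.
Absorption to add: 106.606 − 46.478 = 60.128 sabins.
Each sq m of panel replacing the walls (gypsum board on studs) adds (0.79 − 0.03) = 0.76 sabins.
Area = ΔA/Δα = 60.128/0.76 = 79.1 sq m.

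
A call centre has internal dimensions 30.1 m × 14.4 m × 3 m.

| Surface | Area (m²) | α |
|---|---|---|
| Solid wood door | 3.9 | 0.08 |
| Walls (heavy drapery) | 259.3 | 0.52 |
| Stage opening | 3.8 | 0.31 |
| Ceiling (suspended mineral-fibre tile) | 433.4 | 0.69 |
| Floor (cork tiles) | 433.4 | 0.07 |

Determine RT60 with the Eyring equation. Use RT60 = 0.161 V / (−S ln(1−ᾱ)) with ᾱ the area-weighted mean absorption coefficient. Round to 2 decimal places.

0.35 sec

S = Σ Sᵢ = 1133.8 m².
Σ(Sᵢαᵢ) = 3.9·0.08 + 259.3·0.52 + 3.8·0.31 + 433.4·0.69 + 433.4·0.07 = 465.710.
Mean coefficient ᾱ = A/S = 0.4108.
−S·ln(1−ᾱ) = −1133.8 × ln(1 − 0.4108) = 599.768.
V = 30.1 × 14.4 × 3 = 1300.32 m³.
T = 0.161·V/[−S·ln(1−ᾱ)] = 0.161·1300.32/599.768 = 0.35 s.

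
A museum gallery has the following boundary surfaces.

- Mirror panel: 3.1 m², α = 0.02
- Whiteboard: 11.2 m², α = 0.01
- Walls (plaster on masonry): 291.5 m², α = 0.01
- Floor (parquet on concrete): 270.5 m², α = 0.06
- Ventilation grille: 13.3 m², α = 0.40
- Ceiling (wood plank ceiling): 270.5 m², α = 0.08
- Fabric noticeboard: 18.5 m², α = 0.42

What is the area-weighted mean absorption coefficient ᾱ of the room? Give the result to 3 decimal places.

Total surface area S = 878.6 m².
Σ(Sᵢαᵢ) = 3.1×0.02 + 11.2×0.01 + 291.5×0.01 + 270.5×0.06 + 13.3×0.40 + 270.5×0.08 + 18.5×0.42 = 54.049.
ᾱ = 54.049 / 878.6 = 0.062.

0.062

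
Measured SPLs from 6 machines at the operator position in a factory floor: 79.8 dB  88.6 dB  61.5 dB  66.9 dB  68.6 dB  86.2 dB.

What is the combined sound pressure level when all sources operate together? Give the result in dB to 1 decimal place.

Σ 10^(Lᵢ/10) = 1.25e+09.
L_total = 10·log₁₀(1.25e+09) = 91.0 dB.

91.0 dB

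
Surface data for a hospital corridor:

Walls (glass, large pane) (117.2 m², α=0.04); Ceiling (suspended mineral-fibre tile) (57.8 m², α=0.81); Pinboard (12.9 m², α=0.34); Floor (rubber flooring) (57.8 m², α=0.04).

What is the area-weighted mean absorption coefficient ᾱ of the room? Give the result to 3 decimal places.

S = Σ Sᵢ = 117.2 + 57.8 + 12.9 + 57.8 = 245.7 m².
Σ(Sᵢαᵢ) = 117.2*0.04 + 57.8*0.81 + 12.9*0.34 + 57.8*0.04 = 58.204.
ᾱ = A/S = 0.237.

0.237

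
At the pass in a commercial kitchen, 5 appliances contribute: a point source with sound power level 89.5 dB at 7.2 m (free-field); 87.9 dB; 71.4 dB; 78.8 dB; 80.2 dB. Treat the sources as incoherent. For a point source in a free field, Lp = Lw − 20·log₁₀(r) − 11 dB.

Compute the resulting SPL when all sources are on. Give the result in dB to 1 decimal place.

Source at 7.2 m: Lp = 89.5 − 20·log₁₀(7.2) − 11 = 61.4 dB.
Σ 10^(Lᵢ/10) = 8.123e+08.
L_total = 10·log₁₀(8.123e+08) = 89.1 dB.

89.1 dB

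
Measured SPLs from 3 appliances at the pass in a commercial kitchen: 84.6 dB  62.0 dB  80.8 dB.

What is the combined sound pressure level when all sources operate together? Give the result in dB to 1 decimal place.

86.1 dB

Sum in the linear (power) domain: Σ 10^(Lᵢ/10) = 10^(84.6/10) + 10^(62.0/10) + 10^(80.8/10) = 4.102e+08.
L_total = 10·log₁₀(4.102e+08) = 86.1 dB.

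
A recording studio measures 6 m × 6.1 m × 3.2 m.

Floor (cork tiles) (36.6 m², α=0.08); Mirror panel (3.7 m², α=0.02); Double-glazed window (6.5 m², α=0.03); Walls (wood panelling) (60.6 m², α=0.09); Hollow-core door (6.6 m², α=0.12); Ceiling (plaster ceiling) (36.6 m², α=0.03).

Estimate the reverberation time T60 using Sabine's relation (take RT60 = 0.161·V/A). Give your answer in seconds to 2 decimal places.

A = Σ Sᵢαᵢ = 36.6×0.08 + 3.7×0.02 + 6.5×0.03 + 60.6×0.09 + 6.6×0.12 + 36.6×0.03 = 10.541 sabins.
Room volume: 117.12 m³.
RT60 = 0.161 · V / A = 0.161 × 117.12 / 10.541 = 1.79 s.

1.79 s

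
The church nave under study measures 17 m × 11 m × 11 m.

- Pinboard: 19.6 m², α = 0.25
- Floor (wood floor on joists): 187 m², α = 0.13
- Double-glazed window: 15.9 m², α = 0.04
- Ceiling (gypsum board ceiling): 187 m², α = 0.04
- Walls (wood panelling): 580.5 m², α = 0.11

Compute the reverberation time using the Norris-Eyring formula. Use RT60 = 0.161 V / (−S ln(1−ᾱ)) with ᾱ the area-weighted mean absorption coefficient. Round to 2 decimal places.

S = Σ Sᵢ = 990.0 m².
Absorption A = 19.6·0.25 + 187·0.13 + 15.9·0.04 + 187·0.04 + 580.5·0.11 = 101.181 sabins.
Mean coefficient ᾱ = A/S = 0.1022.
Eyring denominator: −S ln(1−ᾱ) = 106.730.
V = 17 × 11 × 11 = 2057 m³.
T = 0.161·V/[−S·ln(1−ᾱ)] = 0.161·2057/106.730 = 3.10 s.

3.10 s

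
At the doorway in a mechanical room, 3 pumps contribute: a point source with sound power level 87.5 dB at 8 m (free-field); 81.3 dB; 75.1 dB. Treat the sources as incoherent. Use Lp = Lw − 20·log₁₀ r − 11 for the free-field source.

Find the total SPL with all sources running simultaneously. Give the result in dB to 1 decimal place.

Source at 8 m: Lp = 87.5 − 20·log₁₀(8) − 11 = 58.4 dB.
Converting to relative power and adding: 10^(58.4/10) + 10^(81.3/10) + 10^(75.1/10) = 1.679e+08.
Back to dB: 10·log₁₀ Σ = 82.3 dB.

82.3 dB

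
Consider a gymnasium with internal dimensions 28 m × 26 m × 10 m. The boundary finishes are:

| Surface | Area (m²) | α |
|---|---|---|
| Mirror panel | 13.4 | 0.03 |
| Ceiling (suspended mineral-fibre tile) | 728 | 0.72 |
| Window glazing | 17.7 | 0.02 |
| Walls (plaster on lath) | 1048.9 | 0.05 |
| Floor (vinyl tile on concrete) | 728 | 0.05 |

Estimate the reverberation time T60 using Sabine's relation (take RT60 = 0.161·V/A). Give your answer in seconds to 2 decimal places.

Summing Sᵢαᵢ: 0.402 + 524.160 + 0.354 + 52.445 + 36.400 → A = 613.761 sabins.
Room volume: 7280 m³.
RT60 = 0.161 · V / A = 0.161 × 7280 / 613.761 = 1.91 s.

1.91 s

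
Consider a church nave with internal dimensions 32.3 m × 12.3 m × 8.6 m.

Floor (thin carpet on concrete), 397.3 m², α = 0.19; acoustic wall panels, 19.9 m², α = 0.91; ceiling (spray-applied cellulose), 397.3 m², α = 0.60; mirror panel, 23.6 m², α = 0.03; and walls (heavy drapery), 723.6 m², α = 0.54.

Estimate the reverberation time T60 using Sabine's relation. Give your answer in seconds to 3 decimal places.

Total absorption A = 397.3×0.19 + 19.9×0.91 + 397.3×0.60 + 23.6×0.03 + 723.6×0.54
  = 75.487 + 18.109 + 238.380 + 0.708 + 390.744 = 723.428 m² sabins.
Volume V = 32.3 × 12.3 × 8.6 = 3416.694 m³.
T = 0.161 V/A = 0.161·3416.694/723.428 = 0.760 s.

0.760 seconds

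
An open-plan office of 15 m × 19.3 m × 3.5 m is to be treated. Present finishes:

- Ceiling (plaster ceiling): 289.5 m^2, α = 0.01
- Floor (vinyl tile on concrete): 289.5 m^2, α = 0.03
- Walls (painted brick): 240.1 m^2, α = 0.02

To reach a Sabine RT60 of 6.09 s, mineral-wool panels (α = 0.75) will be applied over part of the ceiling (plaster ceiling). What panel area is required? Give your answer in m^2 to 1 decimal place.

14.1

Equivalent absorption area: A₁ = 289.5×0.01 + 289.5×0.03 + 240.1×0.02 = 16.382 m^2.
Required A₂ = 0.161·1013.25/6.09 = 26.787 sabins.
ΔA needed = 26.787 − 16.382 = 10.405 sabins.
Net gain per m^2: Δα = 0.75 − 0.01 = 0.74.
Area = ΔA/Δα = 10.405/0.74 = 14.1 m^2.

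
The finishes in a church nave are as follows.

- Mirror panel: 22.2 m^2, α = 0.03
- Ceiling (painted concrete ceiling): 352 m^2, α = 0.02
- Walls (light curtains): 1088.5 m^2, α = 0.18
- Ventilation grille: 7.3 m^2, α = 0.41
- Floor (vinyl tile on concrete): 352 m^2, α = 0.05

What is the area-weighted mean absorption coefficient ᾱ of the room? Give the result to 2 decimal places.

Total surface area S = 1822.0 m^2.
Σ(Sᵢαᵢ) = 22.2·0.03 + 352·0.02 + 1088.5·0.18 + 7.3·0.41 + 352·0.05 = 224.229.
ᾱ = 224.229 / 1822.0 = 0.12.

0.12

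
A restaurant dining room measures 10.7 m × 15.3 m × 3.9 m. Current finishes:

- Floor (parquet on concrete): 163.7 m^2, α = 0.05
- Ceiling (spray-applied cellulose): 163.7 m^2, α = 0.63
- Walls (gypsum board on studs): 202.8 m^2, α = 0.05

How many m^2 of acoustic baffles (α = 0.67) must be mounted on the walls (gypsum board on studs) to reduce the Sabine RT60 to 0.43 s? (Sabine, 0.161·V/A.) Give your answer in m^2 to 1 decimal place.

189.7

Total absorption A₁ = 163.7·0.05 + 163.7·0.63 + 202.8·0.05
  = 8.185 + 103.131 + 10.140 = 121.456 m^2 sabins.
Required A₂ = 0.161·638.469/0.43 = 239.055 sabins.
ΔA needed = 239.055 − 121.456 = 117.599 sabins.
Net gain per m^2: Δα = 0.67 − 0.05 = 0.62.
Area = ΔA/Δα = 117.599/0.62 = 189.7 m^2.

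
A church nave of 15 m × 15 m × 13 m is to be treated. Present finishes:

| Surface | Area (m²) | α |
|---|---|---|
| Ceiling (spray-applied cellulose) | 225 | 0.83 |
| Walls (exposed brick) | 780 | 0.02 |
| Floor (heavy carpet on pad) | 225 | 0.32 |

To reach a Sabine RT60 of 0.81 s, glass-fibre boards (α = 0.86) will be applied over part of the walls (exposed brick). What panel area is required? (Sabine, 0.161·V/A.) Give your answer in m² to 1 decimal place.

Equivalent absorption area: A₁ = 225·0.83 + 780·0.02 + 225·0.32 = 274.350 m².
V = 2925 m³. Target absorption A₂ = 0.161 × 2925 / 0.81 = 581.389 sabins.
Absorption to add: 581.389 − 274.350 = 307.039 sabins.
Each m² of panel replacing the walls (exposed brick) adds (0.86 − 0.02) = 0.84 sabins.
Panel area = 307.039 / 0.84 = 365.5 m².

365.5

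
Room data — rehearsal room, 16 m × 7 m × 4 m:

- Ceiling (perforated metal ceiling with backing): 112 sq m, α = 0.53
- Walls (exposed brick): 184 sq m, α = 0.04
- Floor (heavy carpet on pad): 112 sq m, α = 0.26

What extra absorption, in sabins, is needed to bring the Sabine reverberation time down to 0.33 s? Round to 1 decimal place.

122.7 sabins

A₁ = Σ Sᵢαᵢ = 112*0.53 + 184*0.04 + 112*0.26 = 95.840 sabins.
For T = 0.33 s, need A₂ = 0.161·V/T = 0.161·448/0.33 = 218.570 sabins.
Shortfall: 218.570 − 95.840 = 122.7 sabins.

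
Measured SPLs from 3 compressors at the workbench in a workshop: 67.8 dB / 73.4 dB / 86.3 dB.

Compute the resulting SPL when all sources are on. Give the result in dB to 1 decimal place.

86.6 dB

Sum in the linear (power) domain: Σ 10^(Lᵢ/10) = 10^(67.8/10) + 10^(73.4/10) + 10^(86.3/10) = 4.545e+08.
L_total = 10·log₁₀(4.545e+08) = 86.6 dB.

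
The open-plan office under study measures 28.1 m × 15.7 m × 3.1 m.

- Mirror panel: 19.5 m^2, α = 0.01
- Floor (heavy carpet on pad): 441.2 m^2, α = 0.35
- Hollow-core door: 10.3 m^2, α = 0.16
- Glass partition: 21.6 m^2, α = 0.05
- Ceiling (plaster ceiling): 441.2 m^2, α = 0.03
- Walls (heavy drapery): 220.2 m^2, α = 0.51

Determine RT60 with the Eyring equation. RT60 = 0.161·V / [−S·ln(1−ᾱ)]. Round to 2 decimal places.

S = Σ Sᵢ = 1154.0 m^2.
Absorption A = 19.5·0.01 + 441.2·0.35 + 10.3·0.16 + 21.6·0.05 + 441.2·0.03 + 220.2·0.51 = 282.881 sabins.
Mean coefficient ᾱ = A/S = 0.2451.
Eyring denominator: −S ln(1−ᾱ) = 324.470.
V = 28.1 × 15.7 × 3.1 = 1367.627 m³.
RT60 = 0.161 × 1367.627 / 324.470 = 0.68 s.

0.68 s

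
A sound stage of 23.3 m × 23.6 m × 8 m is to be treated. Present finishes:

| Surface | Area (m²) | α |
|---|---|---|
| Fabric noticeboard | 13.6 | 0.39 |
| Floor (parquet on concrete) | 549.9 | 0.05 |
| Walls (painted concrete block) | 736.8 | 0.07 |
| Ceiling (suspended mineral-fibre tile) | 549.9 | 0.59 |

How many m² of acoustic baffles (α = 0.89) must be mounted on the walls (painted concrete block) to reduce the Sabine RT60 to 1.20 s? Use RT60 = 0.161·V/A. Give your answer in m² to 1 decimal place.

221.2

Summing Sᵢαᵢ: 5.304 + 27.495 + 51.576 + 324.441 → A₁ = 408.816 sabins.
V = 4399.04 m³. Target absorption A₂ = 0.161 × 4399.04 / 1.20 = 590.205 sabins.
Absorption to add: 590.205 − 408.816 = 181.389 sabins.
Net gain per m²: Δα = 0.89 − 0.07 = 0.82.
Panel area = 181.389 / 0.82 = 221.2 m².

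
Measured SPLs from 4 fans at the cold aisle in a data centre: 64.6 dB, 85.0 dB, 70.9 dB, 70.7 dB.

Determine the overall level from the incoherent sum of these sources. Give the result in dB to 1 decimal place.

85.4 dB

Σ 10^(Lᵢ/10) = 3.432e+08.
Combined level = 10 log₁₀(3.432e+08) = 85.4 dB.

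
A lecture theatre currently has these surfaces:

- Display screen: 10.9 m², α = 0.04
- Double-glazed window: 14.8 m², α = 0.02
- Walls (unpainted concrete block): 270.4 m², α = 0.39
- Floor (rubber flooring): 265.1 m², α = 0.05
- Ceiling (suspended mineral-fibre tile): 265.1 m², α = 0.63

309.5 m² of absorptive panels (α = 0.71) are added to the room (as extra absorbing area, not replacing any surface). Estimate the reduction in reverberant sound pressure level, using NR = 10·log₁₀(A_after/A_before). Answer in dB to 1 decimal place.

2.5 dB

Total absorption A_before = 10.9·0.04 + 14.8·0.02 + 270.4·0.39 + 265.1·0.05 + 265.1·0.63
  = 0.436 + 0.296 + 105.456 + 13.255 + 167.013 = 286.456 m² sabins.
Added absorption = 309.5 × 0.71 = 219.745 sabins.
New total A_after = 506.201 sabins.
Reduction = 10 log₁₀(A_after/A_before) = 10 log₁₀(1.7671) = 2.5 dB.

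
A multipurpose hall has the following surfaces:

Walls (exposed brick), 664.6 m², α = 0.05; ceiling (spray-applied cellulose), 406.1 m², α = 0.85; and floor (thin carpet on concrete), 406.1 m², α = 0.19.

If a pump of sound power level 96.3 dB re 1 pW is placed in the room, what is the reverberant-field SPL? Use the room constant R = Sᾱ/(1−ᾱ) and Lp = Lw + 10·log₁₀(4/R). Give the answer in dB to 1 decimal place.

Σ(Sᵢαᵢ) = 664.6×0.05 + 406.1×0.85 + 406.1×0.19 = 455.574; total area S = 1476.8 m².
ᾱ = 455.574/1476.8 = 0.3085; R = Sᾱ/(1−ᾱ) = 455.574/(1−0.3085) = 658.820 m².
Lp = 96.3 + 10·log₁₀(4/658.820) = 96.3 + (-22.17) = 74.1 dB.

74.1 dB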